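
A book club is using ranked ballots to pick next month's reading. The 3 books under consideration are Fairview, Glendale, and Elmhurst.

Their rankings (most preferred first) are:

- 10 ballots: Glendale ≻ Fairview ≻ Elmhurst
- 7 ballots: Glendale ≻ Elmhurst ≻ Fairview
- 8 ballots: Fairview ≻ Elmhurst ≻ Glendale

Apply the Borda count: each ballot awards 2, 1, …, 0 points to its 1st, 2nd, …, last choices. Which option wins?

Borda scores:
  Fairview: 10·1 + 7·0 + 8·2 = 26
  Glendale: 10·2 + 7·2 + 8·0 = 34
  Elmhurst: 10·0 + 7·1 + 8·1 = 15
Glendale has the highest total.

Glendale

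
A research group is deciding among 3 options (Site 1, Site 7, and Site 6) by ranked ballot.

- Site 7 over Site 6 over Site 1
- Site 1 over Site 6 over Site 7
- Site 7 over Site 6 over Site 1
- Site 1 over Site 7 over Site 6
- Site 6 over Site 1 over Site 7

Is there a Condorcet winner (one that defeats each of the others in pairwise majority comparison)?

No

Head-to-head results (5 voters total):
Site 1 vs Site 7: Site 1 wins 3–2.
Site 1 vs Site 6: Site 6 wins 3–2.
Site 7 vs Site 6: Site 7 wins 3–2.
No candidate beats all others: Site 1 beats Site 7 beats Site 6 beats Site 1, a majority cycle.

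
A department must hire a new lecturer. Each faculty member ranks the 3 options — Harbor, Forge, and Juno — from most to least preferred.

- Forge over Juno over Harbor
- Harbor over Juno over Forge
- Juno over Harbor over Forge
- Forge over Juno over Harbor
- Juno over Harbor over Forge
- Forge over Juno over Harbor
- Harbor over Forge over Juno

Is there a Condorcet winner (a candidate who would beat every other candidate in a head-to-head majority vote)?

Head-to-head results (7 voters total):
Harbor vs Forge: Harbor wins 4–3.
Harbor vs Juno: Juno wins 5–2.
Forge vs Juno: Forge wins 4–3.
No candidate beats all others: Harbor beats Forge beats Juno beats Harbor, a majority cycle.

No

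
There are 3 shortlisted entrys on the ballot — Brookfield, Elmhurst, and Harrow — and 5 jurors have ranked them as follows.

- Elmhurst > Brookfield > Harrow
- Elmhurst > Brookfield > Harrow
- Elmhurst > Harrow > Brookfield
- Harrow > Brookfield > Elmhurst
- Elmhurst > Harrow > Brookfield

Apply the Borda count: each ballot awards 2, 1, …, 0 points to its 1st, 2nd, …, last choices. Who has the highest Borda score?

Borda scores:
  Brookfield: 1 + 1 + 0 + 1 + 0 = 3
  Elmhurst: 2 + 2 + 2 + 0 + 2 = 8
  Harrow: 0 + 0 + 1 + 2 + 1 = 4
Elmhurst has the highest total.

Elmhurst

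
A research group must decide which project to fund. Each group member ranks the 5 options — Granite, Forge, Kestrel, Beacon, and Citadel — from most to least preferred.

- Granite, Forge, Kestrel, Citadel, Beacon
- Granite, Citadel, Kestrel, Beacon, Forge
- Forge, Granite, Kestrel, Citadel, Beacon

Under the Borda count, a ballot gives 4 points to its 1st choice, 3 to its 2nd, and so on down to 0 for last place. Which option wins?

Granite

Borda scores:
  Granite: 4 + 4 + 3 = 11
  Forge: 3 + 0 + 4 = 7
  Kestrel: 2 + 2 + 2 = 6
  Beacon: 0 + 1 + 0 = 1
  Citadel: 1 + 3 + 1 = 5
Granite has the highest total.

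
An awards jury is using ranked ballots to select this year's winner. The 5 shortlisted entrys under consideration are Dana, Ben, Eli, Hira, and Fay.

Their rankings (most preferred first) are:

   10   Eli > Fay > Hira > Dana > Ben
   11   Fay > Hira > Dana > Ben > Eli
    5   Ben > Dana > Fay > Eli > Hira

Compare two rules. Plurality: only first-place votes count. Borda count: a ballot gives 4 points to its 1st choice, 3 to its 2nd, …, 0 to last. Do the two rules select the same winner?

Yes

Plurality first-place counts: Dana 0, Ben 5, Eli 10, Hira 0, Fay 11 → Fay.
Borda totals: Dana 47, Ben 31, Eli 45, Hira 53, Fay 84 → Fay.
The two rules agree on Fay.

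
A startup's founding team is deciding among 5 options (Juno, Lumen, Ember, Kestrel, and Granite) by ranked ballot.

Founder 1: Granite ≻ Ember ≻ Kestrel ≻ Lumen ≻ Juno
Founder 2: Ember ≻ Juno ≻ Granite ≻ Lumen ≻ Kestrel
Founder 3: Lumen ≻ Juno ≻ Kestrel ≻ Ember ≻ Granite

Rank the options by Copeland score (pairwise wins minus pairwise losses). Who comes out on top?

Ember

Pairwise results:
  Juno vs Lumen: Lumen wins 2–1.
  Juno vs Ember: Ember wins 2–1.
  Juno vs Kestrel: Juno wins 2–1.
  Juno vs Granite: Juno wins 2–1.
  Lumen vs Ember: Ember wins 2–1.
  Lumen vs Kestrel: Lumen wins 2–1.
  Lumen vs Granite: Granite wins 2–1.
  Ember vs Kestrel: Ember wins 2–1.
  Ember vs Granite: Ember wins 2–1.
  Kestrel vs Granite: Granite wins 2–1.
Copeland scores (wins − losses):
  Juno: 2 − 2 = 0
  Lumen: 2 − 2 = 0
  Ember: 4 − 0 = 4
  Kestrel: 0 − 4 = -4
  Granite: 2 − 2 = 0
Ember has the best Copeland score.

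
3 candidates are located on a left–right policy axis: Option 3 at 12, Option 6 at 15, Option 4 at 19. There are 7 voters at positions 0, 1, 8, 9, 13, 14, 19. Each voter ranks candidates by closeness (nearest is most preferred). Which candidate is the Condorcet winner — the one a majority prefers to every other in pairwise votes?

With single-peaked preferences on a line, the Condorcet winner is the candidate closest to the median voter.
The median voter (position 9) is closest to Option 3 at 12.
Check: Option 3 vs Option 6 — voters closer to Option 3: 5 of 7.

Option 3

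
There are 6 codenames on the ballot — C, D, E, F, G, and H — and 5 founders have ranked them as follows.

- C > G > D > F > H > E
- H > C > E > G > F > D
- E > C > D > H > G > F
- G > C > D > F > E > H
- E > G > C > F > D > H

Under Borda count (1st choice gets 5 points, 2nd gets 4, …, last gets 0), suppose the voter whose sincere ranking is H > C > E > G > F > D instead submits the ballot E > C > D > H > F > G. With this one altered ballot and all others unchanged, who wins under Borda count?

Borda totals with the altered ballot: C 20, D 13, E 16, F 7, G 14, H 5.
The winner is unchanged: still C.

C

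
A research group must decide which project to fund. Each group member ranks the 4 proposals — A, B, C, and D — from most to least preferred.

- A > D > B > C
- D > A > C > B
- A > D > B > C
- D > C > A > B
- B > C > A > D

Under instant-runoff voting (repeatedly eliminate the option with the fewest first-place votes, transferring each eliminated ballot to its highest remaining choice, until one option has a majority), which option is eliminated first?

C

Round 1: A 2, D 2, B 1, C 0. C has the fewest and is eliminated.
Round 2: A 2, D 2, B 1. B has the fewest and is eliminated.
Round 3: A 3, D 2. A has a majority.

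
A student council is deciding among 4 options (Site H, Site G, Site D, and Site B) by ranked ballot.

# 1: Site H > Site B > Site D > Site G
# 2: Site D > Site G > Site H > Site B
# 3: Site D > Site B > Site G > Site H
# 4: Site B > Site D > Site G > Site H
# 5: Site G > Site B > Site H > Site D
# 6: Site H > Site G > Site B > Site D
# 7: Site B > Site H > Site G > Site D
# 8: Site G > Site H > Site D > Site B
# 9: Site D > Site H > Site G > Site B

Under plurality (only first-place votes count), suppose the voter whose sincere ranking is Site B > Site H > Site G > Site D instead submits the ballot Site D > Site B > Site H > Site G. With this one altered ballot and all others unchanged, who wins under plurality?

Site D

First-place totals with the altered ballot: Site H 2, Site G 2, Site D 4, Site B 1.
The winner is unchanged: still Site D.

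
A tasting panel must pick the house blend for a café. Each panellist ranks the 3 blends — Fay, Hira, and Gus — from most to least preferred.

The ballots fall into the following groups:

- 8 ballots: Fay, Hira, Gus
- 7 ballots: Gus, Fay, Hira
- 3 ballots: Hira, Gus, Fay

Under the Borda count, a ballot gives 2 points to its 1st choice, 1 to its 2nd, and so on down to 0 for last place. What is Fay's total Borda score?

23

Borda scores:
  Fay: 8·2 + 7·1 + 3·0 = 23
  Hira: 8·1 + 7·0 + 3·2 = 14
  Gus: 8·0 + 7·2 + 3·1 = 17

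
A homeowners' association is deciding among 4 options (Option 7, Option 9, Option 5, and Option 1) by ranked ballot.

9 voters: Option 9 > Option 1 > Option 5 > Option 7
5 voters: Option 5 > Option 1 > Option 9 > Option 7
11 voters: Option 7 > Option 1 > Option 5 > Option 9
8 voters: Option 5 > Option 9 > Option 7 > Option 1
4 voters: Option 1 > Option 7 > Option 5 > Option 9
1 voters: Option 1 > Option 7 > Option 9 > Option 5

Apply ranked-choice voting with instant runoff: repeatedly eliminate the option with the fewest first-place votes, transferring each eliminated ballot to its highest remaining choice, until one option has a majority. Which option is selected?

Round 1: Option 5 13, Option 7 11, Option 9 9, Option 1 5. Option 1 has the fewest and is eliminated.
Round 2: Option 7 16, Option 5 13, Option 9 9. Option 9 has the fewest and is eliminated.
Round 3: Option 5 22, Option 7 16. Option 5 has a majority.

Option 5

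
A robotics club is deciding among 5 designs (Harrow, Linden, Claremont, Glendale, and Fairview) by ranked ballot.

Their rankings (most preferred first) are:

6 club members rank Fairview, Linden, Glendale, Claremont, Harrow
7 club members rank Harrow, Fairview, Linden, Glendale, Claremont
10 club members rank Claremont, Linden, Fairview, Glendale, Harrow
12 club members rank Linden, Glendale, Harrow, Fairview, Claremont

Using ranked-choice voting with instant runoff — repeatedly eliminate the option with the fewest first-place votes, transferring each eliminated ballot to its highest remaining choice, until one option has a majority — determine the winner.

Round 1: Linden 12, Claremont 10, Harrow 7, Fairview 6, Glendale 0. Glendale has the fewest and is eliminated.
Round 2: Linden 12, Claremont 10, Harrow 7, Fairview 6. Fairview has the fewest and is eliminated.
Round 3: Linden 18, Claremont 10, Harrow 7. Linden has a majority.

Linden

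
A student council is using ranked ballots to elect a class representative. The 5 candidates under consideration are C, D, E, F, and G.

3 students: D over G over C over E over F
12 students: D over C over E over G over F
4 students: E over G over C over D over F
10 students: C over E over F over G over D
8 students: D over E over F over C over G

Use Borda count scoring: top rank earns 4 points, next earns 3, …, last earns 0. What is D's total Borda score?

Borda scores:
  C: 3·2 + 12·3 + 4·2 + 10·4 + 8·1 = 98
  D: 3·4 + 12·4 + 4·1 + 10·0 + 8·4 = 96
  E: 3·1 + 12·2 + 4·4 + 10·3 + 8·3 = 97
  F: 3·0 + 12·0 + 4·0 + 10·2 + 8·2 = 36
  G: 3·3 + 12·1 + 4·3 + 10·1 + 8·0 = 43

96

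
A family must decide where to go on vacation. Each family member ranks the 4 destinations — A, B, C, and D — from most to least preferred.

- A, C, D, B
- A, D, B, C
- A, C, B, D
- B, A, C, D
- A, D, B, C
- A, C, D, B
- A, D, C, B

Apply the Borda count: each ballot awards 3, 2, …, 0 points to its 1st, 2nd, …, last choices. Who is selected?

A

Borda scores:
  A: 3 + 3 + 3 + 2 + 3 + 3 + 3 = 20
  B: 0 + 1 + 1 + 3 + 1 + 0 + 0 = 6
  C: 2 + 0 + 2 + 1 + 0 + 2 + 1 = 8
  D: 1 + 2 + 0 + 0 + 2 + 1 + 2 = 8
A has the highest total.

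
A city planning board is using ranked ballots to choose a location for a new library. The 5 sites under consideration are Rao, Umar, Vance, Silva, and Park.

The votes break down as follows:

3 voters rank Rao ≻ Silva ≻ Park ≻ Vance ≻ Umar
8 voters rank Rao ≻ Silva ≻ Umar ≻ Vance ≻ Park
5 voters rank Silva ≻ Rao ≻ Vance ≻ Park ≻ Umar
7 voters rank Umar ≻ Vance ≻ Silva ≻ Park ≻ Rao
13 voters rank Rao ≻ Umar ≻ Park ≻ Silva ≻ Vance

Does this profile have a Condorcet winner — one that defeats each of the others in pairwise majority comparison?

Head-to-head results (36 voters total):
Rao vs Umar: Rao wins 29–7.
Rao vs Vance: Rao wins 29–7.
Rao vs Silva: Rao wins 24–12.
Rao vs Park: Rao wins 29–7.
Umar vs Vance: Umar wins 28–8.
Umar vs Silva: Umar wins 20–16.
Umar vs Park: Umar wins 28–8.
Vance vs Silva: Silva wins 29–7.
Vance vs Park: Vance wins 20–16.
Silva vs Park: Silva wins 23–13.
Rao beats each rival — Umar (29–7), Vance (29–7), Silva (24–12), Park (29–7) — so Rao is the Condorcet winner.

Yes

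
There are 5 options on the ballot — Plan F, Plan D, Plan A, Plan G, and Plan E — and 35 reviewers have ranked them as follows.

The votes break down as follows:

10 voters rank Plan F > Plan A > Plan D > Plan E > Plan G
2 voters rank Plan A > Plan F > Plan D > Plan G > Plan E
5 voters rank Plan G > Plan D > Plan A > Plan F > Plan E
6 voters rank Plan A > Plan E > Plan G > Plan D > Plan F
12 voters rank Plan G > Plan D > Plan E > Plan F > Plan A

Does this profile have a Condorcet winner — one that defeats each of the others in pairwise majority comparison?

No

Head-to-head results (35 voters total):
Plan F vs Plan D: Plan D wins 23–12.
Plan F vs Plan A: Plan F wins 22–13.
Plan F vs Plan G: Plan G wins 23–12.
Plan F vs Plan E: Plan E wins 18–17.
Plan D vs Plan A: Plan A wins 18–17.
Plan D vs Plan G: Plan G wins 23–12.
Plan D vs Plan E: Plan D wins 29–6.
Plan A vs Plan G: Plan A wins 18–17.
Plan A vs Plan E: Plan A wins 23–12.
Plan G vs Plan E: Plan G wins 19–16.
No candidate beats all others: Plan F beats Plan A beats Plan D beats Plan F, a majority cycle.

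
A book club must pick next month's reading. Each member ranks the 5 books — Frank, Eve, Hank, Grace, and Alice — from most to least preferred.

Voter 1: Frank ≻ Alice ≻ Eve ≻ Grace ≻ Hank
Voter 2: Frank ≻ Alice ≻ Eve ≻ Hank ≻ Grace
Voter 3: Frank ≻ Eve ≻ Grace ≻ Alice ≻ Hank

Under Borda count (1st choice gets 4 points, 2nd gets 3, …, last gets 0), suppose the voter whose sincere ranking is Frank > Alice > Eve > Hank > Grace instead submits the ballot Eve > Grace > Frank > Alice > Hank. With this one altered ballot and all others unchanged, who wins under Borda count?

Frank

Borda totals with the altered ballot: Frank 10, Eve 9, Hank 0, Grace 6, Alice 5.
The winner is unchanged: still Frank.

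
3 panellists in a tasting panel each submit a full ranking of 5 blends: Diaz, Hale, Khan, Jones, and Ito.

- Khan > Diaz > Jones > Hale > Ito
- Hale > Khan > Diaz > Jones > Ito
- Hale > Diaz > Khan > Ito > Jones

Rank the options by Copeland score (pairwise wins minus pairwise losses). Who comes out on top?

Pairwise results:
  Diaz vs Hale: Hale wins 2–1.
  Diaz vs Khan: Khan wins 2–1.
  Diaz vs Jones: Diaz wins 3–0.
  Diaz vs Ito: Diaz wins 3–0.
  Hale vs Khan: Hale wins 2–1.
  Hale vs Jones: Hale wins 2–1.
  Hale vs Ito: Hale wins 3–0.
  Khan vs Jones: Khan wins 3–0.
  Khan vs Ito: Khan wins 3–0.
  Jones vs Ito: Jones wins 2–1.
Copeland scores (wins − losses):
  Diaz: 2 − 2 = 0
  Hale: 4 − 0 = 4
  Khan: 3 − 1 = 2
  Jones: 1 − 3 = -2
  Ito: 0 − 4 = -4
Hale has the best Copeland score.

Hale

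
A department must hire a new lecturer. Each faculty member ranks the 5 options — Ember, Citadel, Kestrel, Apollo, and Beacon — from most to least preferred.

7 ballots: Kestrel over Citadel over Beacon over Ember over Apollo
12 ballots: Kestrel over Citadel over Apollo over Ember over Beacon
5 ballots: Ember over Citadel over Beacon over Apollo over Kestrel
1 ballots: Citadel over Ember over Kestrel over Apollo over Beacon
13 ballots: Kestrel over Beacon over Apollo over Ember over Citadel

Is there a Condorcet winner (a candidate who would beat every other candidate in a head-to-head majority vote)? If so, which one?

Kestrel

Head-to-head results (38 voters total):
Ember vs Citadel: Citadel wins 20–18.
Ember vs Kestrel: Kestrel wins 32–6.
Ember vs Apollo: Apollo wins 25–13.
Ember vs Beacon: Beacon wins 20–18.
Citadel vs Kestrel: Kestrel wins 32–6.
Citadel vs Apollo: Citadel wins 25–13.
Citadel vs Beacon: Citadel wins 25–13.
Kestrel vs Apollo: Kestrel wins 33–5.
Kestrel vs Beacon: Kestrel wins 33–5.
Apollo vs Beacon: Beacon wins 25–13.
Kestrel beats each rival — Ember (32–6), Citadel (32–6), Apollo (33–5), Beacon (33–5) — so Kestrel is the Condorcet winner.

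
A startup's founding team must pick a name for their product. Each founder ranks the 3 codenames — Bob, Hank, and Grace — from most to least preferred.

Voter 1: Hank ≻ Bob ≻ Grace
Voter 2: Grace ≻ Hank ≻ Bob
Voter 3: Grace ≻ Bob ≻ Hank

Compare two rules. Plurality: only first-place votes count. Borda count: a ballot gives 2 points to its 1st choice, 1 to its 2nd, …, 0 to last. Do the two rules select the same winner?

Plurality first-place counts: Bob 0, Hank 1, Grace 2 → Grace.
Borda totals: Bob 2, Hank 3, Grace 4 → Grace.
The two rules agree on Grace.

Yes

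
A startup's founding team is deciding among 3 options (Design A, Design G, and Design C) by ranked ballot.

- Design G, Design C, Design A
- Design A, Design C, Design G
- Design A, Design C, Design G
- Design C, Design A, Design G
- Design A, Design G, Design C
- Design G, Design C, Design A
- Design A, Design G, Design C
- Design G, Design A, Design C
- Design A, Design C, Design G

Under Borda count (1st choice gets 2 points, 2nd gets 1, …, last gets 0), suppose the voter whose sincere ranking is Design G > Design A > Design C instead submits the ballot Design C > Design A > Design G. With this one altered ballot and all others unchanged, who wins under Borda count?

Design A

Borda totals with the altered ballot: Design A 12, Design G 6, Design C 9.
The winner is unchanged: still Design A.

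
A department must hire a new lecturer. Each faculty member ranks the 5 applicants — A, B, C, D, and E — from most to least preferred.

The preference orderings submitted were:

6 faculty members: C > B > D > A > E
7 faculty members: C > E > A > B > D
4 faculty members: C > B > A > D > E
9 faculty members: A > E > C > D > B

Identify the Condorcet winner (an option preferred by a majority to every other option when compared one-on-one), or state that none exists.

C

Head-to-head results (26 voters total):
A vs B: A wins 16–10.
A vs C: C wins 17–9.
A vs D: A wins 20–6.
A vs E: A wins 19–7.
B vs C: C wins 26–0.
B vs D: B wins 17–9.
B vs E: E wins 16–10.
C vs D: C wins 26–0.
C vs E: C wins 17–9.
D vs E: E wins 16–10.
C beats each rival — A (17–9), B (26–0), D (26–0), E (17–9) — so C is the Condorcet winner.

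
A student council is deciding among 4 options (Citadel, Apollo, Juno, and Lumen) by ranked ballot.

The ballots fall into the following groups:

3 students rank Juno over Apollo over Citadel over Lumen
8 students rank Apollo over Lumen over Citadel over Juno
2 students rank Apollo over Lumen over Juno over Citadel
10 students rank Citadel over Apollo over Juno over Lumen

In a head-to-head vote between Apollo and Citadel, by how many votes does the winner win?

3

Ballots ranking Apollo above Citadel: 3+8+2 = 13.
Ballots ranking Citadel above Apollo: 10.
Apollo wins 13–10, a margin of 3.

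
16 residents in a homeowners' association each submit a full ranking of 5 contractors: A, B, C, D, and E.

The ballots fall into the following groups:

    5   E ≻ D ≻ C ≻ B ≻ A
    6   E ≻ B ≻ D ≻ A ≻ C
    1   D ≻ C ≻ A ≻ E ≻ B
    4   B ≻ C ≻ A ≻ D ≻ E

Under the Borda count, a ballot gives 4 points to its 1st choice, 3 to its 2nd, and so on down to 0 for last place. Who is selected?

E

Borda scores:
  A: 5·0 + 6·1 + 2 + 4·2 = 16
  B: 5·1 + 6·3 + 0 + 4·4 = 39
  C: 5·2 + 6·0 + 3 + 4·3 = 25
  D: 5·3 + 6·2 + 4 + 4·1 = 35
  E: 5·4 + 6·4 + 1 + 4·0 = 45
E has the highest total.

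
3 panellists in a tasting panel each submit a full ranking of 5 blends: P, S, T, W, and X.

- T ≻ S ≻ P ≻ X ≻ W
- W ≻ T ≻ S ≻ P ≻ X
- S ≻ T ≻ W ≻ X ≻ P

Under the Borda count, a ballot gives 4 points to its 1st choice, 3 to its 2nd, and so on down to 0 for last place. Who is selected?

Borda scores:
  P: 2 + 1 + 0 = 3
  S: 3 + 2 + 4 = 9
  T: 4 + 3 + 3 = 10
  W: 0 + 4 + 2 = 6
  X: 1 + 0 + 1 = 2
T has the highest total.

T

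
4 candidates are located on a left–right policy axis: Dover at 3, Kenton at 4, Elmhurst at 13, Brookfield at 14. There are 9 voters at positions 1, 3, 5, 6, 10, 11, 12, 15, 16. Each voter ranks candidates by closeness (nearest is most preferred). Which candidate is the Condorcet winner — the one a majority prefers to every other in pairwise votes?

Elmhurst

With single-peaked preferences on a line, the Condorcet winner is the candidate closest to the median voter.
The median voter (position 10) is closest to Elmhurst at 13.
Check: Elmhurst vs Kenton — voters closer to Elmhurst: 5 of 9.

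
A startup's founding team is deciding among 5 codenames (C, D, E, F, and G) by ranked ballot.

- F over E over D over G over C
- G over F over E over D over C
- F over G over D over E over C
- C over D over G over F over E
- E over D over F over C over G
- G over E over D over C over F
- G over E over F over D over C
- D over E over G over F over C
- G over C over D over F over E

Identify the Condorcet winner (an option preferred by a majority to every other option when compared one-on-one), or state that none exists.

G

Head-to-head results (9 voters total):
C vs D: D wins 7–2.
C vs E: E wins 7–2.
C vs F: F wins 6–3.
C vs G: G wins 7–2.
D vs E: E wins 5–4.
D vs F: D wins 5–4.
D vs G: G wins 5–4.
E vs F: F wins 5–4.
E vs G: G wins 6–3.
F vs G: G wins 6–3.
G beats each rival — C (7–2), D (5–4), E (6–3), F (6–3) — so G is the Condorcet winner.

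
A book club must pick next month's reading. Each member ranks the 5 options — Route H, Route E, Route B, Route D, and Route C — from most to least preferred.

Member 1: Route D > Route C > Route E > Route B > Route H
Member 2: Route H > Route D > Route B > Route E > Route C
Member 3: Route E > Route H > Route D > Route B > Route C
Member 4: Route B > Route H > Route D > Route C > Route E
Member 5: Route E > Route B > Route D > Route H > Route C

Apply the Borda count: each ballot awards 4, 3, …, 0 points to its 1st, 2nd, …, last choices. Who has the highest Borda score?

Borda scores:
  Route H: 0 + 4 + 3 + 3 + 1 = 11
  Route E: 2 + 1 + 4 + 0 + 4 = 11
  Route B: 1 + 2 + 1 + 4 + 3 = 11
  Route D: 4 + 3 + 2 + 2 + 2 = 13
  Route C: 3 + 0 + 0 + 1 + 0 = 4
Route D has the highest total.

Route D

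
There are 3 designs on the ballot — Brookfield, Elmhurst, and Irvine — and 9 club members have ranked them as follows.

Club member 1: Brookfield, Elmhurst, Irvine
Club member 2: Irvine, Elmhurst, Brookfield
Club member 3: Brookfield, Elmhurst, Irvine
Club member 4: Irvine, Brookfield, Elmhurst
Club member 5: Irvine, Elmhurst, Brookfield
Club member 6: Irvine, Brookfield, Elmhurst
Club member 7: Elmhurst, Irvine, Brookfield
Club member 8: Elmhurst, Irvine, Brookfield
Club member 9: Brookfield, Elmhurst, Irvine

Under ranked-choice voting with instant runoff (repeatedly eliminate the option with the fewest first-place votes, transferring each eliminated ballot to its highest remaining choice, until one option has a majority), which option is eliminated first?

Round 1: Irvine 4, Brookfield 3, Elmhurst 2. Elmhurst has the fewest and is eliminated.
Round 2: Irvine 6, Brookfield 3. Irvine has a majority.

Elmhurst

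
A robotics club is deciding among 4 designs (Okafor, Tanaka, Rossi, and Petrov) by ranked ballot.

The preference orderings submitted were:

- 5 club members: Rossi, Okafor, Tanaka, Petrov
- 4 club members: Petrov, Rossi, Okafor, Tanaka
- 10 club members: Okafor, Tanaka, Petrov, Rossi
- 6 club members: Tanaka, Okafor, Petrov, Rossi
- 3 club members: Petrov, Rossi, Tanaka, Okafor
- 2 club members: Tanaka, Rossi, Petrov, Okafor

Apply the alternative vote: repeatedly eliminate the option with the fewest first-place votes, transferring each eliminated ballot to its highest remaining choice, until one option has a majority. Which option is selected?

Okafor

Round 1: Okafor 10, Tanaka 8, Petrov 7, Rossi 5. Rossi has the fewest and is eliminated.
Round 2: Okafor 15, Tanaka 8, Petrov 7. Petrov has the fewest and is eliminated.
Round 3: Okafor 19, Tanaka 11. Okafor has a majority.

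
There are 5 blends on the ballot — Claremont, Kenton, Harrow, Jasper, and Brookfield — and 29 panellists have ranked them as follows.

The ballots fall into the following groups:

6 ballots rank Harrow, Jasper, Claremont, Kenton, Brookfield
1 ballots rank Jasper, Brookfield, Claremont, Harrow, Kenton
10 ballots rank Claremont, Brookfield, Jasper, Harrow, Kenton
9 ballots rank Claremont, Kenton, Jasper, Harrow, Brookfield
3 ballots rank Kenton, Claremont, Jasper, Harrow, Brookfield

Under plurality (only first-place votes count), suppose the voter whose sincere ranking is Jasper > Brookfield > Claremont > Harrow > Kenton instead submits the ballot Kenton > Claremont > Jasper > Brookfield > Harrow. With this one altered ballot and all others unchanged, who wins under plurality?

First-place totals with the altered ballot: Claremont 19, Kenton 4, Harrow 6, Jasper 0, Brookfield 0.
The winner is unchanged: still Claremont.

Claremont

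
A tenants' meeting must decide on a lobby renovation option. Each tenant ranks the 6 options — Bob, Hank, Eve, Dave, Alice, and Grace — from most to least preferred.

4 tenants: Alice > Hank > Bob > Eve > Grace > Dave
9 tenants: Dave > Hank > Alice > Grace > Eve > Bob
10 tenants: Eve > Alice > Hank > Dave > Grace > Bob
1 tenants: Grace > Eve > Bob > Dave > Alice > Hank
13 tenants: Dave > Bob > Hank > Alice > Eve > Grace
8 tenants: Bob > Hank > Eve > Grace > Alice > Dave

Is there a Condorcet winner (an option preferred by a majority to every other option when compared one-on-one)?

No

Head-to-head results (45 voters total):
Bob vs Hank: Hank wins 23–22.
Bob vs Eve: Bob wins 25–20.
Bob vs Dave: Dave wins 32–13.
Bob vs Alice: Alice wins 23–22.
Bob vs Grace: Bob wins 25–20.
Hank vs Eve: Hank wins 34–11.
Hank vs Dave: Dave wins 23–22.
Hank vs Alice: Hank wins 30–15.
Hank vs Grace: Hank wins 44–1.
Eve vs Dave: Eve wins 23–22.
Eve vs Alice: Alice wins 26–19.
Eve vs Grace: Eve wins 35–10.
Dave vs Alice: Dave wins 23–22.
Dave vs Grace: Dave wins 32–13.
Alice vs Grace: Alice wins 36–9.
No candidate beats all others: Bob beats Eve beats Dave beats Bob, a majority cycle.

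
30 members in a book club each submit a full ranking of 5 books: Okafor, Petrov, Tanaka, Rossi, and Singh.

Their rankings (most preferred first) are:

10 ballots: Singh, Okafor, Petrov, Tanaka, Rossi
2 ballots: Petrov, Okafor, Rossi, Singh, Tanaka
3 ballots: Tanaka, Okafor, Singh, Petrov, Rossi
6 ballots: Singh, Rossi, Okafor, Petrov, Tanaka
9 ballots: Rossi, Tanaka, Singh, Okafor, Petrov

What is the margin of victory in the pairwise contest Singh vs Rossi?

Ballots ranking Singh above Rossi: 10+3+6 = 19.
Ballots ranking Rossi above Singh: 2+9 = 11.
Singh wins 19–11, a margin of 8.

8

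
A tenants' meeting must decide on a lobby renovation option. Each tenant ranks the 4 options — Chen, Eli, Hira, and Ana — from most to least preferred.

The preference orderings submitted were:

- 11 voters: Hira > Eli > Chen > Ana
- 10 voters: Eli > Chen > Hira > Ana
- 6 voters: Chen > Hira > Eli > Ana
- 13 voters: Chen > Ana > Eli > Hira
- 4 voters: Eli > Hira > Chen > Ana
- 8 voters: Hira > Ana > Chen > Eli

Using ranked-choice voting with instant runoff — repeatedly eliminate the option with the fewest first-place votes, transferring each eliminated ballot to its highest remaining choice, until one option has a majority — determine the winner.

Round 1: Chen 19, Hira 19, Eli 14, Ana 0. Ana has the fewest and is eliminated.
Round 2: Chen 19, Hira 19, Eli 14. Eli has the fewest and is eliminated.
Round 3: Chen 29, Hira 23. Chen has a majority.

Chen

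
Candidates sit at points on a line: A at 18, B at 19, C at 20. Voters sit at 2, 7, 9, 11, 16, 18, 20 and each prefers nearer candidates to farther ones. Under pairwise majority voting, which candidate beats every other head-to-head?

A

With single-peaked preferences on a line, the Condorcet winner is the candidate closest to the median voter.
The median voter (position 11) is closest to A at 18.
Check: A vs C — voters closer to A: 6 of 7.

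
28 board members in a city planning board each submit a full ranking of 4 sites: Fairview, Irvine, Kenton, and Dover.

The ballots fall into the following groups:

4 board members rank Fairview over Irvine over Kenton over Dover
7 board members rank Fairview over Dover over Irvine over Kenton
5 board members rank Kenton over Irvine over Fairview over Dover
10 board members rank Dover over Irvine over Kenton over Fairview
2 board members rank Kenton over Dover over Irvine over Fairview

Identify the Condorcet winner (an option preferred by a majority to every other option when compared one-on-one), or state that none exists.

None — there is no Condorcet winner

Head-to-head results (28 voters total):
Fairview vs Irvine: Irvine wins 17–11.
Fairview vs Kenton: Kenton wins 17–11.
Fairview vs Dover: Fairview wins 16–12.
Irvine vs Kenton: Irvine wins 21–7.
Irvine vs Dover: Dover wins 19–9.
Kenton vs Dover: Dover wins 17–11.
No candidate beats all others: Fairview beats Dover beats Irvine beats Fairview, a majority cycle.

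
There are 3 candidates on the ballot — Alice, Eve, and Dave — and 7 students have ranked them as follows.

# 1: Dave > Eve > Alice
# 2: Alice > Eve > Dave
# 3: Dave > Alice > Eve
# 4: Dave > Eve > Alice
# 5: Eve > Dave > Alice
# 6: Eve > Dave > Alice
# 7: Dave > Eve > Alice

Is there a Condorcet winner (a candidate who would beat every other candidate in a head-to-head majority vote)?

Head-to-head results (7 voters total):
Alice vs Eve: Eve wins 5–2.
Alice vs Dave: Dave wins 6–1.
Eve vs Dave: Dave wins 4–3.
Dave beats each rival — Alice (6–1), Eve (4–3) — so Dave is the Condorcet winner.

Yes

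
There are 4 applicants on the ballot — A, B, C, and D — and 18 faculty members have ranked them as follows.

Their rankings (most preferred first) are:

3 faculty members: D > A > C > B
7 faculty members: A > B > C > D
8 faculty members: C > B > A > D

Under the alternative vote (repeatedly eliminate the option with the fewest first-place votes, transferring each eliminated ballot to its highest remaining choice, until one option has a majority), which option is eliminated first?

B

Round 1: C 8, A 7, D 3, B 0. B has the fewest and is eliminated.
Round 2: C 8, A 7, D 3. D has the fewest and is eliminated.
Round 3: A 10, C 8. A has a majority.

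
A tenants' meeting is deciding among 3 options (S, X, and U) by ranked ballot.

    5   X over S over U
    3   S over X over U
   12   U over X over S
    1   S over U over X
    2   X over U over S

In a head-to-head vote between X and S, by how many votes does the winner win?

15

Ballots ranking X above S: 5+12+2 = 19.
Ballots ranking S above X: 3+1 = 4.
X wins 19–4, a margin of 15.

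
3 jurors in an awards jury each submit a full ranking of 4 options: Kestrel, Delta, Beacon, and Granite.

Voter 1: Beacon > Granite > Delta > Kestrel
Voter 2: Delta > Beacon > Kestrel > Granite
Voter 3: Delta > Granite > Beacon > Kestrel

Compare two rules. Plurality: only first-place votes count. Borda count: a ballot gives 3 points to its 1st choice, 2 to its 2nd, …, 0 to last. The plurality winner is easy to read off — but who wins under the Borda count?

Delta

Plurality first-place counts: Kestrel 0, Delta 2, Beacon 1, Granite 0 → Delta.
Borda totals: Kestrel 1, Delta 7, Beacon 6, Granite 4 → Delta.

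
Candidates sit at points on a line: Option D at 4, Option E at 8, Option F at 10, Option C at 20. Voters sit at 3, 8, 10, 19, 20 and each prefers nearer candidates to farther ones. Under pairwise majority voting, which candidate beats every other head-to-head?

With single-peaked preferences on a line, the Condorcet winner is the candidate closest to the median voter.
The median voter (position 10) is closest to Option F at 10.
Check: Option F vs Option D — voters closer to Option F: 4 of 5.

Option F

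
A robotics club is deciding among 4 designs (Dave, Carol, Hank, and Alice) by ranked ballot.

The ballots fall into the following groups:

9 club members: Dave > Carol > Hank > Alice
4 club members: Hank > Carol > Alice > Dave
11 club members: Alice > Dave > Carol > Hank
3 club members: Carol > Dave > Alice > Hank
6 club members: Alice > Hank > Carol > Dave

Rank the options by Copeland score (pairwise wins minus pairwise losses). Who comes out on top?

Pairwise results:
  Dave vs Carol: Dave wins 20–13.
  Dave vs Hank: Dave wins 23–10.
  Dave vs Alice: Alice wins 21–12.
  Carol vs Hank: Carol wins 23–10.
  Carol vs Alice: Alice wins 17–16.
  Hank vs Alice: Alice wins 20–13.
Copeland scores (wins − losses):
  Dave: 2 − 1 = 1
  Carol: 1 − 2 = -1
  Hank: 0 − 3 = -3
  Alice: 3 − 0 = 3
Alice has the best Copeland score.

Alice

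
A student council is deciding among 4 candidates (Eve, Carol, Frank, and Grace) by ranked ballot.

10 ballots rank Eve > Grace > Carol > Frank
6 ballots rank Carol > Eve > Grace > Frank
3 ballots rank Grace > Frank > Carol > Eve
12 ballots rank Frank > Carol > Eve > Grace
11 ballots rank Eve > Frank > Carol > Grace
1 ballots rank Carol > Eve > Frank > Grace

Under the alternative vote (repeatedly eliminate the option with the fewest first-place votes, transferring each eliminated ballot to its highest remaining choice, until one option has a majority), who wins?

Eve

Round 1: Eve 21, Frank 12, Carol 7, Grace 3. Grace has the fewest and is eliminated.
Round 2: Eve 21, Frank 15, Carol 7. Carol has the fewest and is eliminated.
Round 3: Eve 28, Frank 15. Eve has a majority.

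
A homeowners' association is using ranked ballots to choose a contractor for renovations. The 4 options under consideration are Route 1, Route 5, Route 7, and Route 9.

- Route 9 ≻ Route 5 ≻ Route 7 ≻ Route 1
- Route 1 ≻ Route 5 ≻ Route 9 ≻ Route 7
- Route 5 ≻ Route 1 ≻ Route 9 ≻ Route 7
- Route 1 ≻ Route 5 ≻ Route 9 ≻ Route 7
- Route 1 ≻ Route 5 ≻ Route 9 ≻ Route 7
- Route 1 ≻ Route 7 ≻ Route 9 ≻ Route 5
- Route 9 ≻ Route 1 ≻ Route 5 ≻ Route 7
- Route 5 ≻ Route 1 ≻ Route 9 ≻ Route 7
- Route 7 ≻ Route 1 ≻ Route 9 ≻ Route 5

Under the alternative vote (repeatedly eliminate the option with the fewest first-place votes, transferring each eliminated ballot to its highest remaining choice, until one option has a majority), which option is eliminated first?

Route 7

Round 1: Route 1 4, Route 5 2, Route 9 2, Route 7 1. Route 7 has the fewest and is eliminated.
Round 2: Route 1 5, Route 5 2, Route 9 2. Route 1 has a majority.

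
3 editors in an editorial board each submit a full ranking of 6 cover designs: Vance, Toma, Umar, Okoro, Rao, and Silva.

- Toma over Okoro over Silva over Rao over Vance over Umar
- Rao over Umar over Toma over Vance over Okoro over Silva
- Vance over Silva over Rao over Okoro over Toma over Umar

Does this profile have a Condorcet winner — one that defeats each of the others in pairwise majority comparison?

Head-to-head results (3 voters total):
Vance vs Toma: Toma wins 2–1.
Vance vs Umar: Vance wins 2–1.
Vance vs Okoro: Vance wins 2–1.
Vance vs Rao: Rao wins 2–1.
Vance vs Silva: Vance wins 2–1.
Toma vs Umar: Toma wins 2–1.
Toma vs Okoro: Toma wins 2–1.
Toma vs Rao: Rao wins 2–1.
Toma vs Silva: Toma wins 2–1.
Umar vs Okoro: Okoro wins 2–1.
Umar vs Rao: Rao wins 3–0.
Umar vs Silva: Silva wins 2–1.
Okoro vs Rao: Rao wins 2–1.
Okoro vs Silva: Okoro wins 2–1.
Rao vs Silva: Silva wins 2–1.
No candidate beats all others: Vance beats Silva beats Rao beats Vance, a majority cycle.

No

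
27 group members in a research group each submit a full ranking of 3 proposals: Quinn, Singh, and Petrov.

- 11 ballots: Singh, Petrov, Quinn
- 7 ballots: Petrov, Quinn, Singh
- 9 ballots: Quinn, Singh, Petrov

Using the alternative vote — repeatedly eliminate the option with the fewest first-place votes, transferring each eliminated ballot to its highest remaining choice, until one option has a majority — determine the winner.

Round 1: Singh 11, Quinn 9, Petrov 7. Petrov has the fewest and is eliminated.
Round 2: Quinn 16, Singh 11. Quinn has a majority.

Quinn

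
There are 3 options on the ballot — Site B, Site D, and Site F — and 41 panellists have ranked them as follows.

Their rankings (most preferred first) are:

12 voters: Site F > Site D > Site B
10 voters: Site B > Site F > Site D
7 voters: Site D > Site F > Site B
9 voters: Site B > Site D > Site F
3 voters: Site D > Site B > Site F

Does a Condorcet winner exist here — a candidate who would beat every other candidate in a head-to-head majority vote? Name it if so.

Head-to-head results (41 voters total):
Site B vs Site D: Site D wins 22–19.
Site B vs Site F: Site B wins 22–19.
Site D vs Site F: Site F wins 22–19.
No candidate beats all others: Site B beats Site F beats Site D beats Site B, a majority cycle.

No Condorcet winner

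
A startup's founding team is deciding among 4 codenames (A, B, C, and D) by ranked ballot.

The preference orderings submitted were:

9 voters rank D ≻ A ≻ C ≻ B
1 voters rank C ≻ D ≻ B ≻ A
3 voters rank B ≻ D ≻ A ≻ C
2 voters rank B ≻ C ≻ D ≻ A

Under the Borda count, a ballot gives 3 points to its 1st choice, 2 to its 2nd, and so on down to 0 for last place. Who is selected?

Borda scores:
  A: 9·2 + 0 + 3·1 + 2·0 = 21
  B: 9·0 + 1 + 3·3 + 2·3 = 16
  C: 9·1 + 3 + 3·0 + 2·2 = 16
  D: 9·3 + 2 + 3·2 + 2·1 = 37
D has the highest total.

D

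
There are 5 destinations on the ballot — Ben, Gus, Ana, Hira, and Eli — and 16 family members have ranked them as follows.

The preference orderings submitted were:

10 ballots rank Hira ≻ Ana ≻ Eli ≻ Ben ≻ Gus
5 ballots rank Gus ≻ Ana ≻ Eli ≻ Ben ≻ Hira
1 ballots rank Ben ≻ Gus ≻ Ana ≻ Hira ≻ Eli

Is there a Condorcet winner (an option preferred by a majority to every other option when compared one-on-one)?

Yes

Head-to-head results (16 voters total):
Ben vs Gus: Ben wins 11–5.
Ben vs Ana: Ana wins 15–1.
Ben vs Hira: Hira wins 10–6.
Ben vs Eli: Eli wins 15–1.
Gus vs Ana: Ana wins 10–6.
Gus vs Hira: Hira wins 10–6.
Gus vs Eli: Eli wins 10–6.
Ana vs Hira: Hira wins 10–6.
Ana vs Eli: Ana wins 16–0.
Hira vs Eli: Hira wins 11–5.
Hira beats each rival — Ben (10–6), Gus (10–6), Ana (10–6), Eli (11–5) — so Hira is the Condorcet winner.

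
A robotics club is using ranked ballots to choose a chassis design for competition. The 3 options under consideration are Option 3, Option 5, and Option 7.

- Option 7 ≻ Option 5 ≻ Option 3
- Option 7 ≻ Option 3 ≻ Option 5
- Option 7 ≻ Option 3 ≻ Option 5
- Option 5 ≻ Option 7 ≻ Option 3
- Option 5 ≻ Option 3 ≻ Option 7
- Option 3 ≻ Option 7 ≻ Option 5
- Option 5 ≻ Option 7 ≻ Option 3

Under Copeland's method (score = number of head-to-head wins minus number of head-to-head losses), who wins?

Option 7

Pairwise results:
  Option 3 vs Option 5: Option 5 wins 4–3.
  Option 3 vs Option 7: Option 7 wins 5–2.
  Option 5 vs Option 7: Option 7 wins 4–3.
Copeland scores (wins − losses):
  Option 3: 0 − 2 = -2
  Option 5: 1 − 1 = 0
  Option 7: 2 − 0 = 2
Option 7 has the best Copeland score.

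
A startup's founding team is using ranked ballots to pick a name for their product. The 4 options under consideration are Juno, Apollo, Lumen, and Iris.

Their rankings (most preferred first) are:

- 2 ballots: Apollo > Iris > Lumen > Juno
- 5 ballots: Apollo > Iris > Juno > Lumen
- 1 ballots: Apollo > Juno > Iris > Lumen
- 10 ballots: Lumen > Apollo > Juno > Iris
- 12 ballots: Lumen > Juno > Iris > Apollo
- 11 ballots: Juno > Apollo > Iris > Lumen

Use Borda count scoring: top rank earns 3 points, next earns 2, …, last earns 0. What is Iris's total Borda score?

38

Borda scores:
  Juno: 2·0 + 5·1 + 2 + 10·1 + 12·2 + 11·3 = 74
  Apollo: 2·3 + 5·3 + 3 + 10·2 + 12·0 + 11·2 = 66
  Lumen: 2·1 + 5·0 + 0 + 10·3 + 12·3 + 11·0 = 68
  Iris: 2·2 + 5·2 + 1 + 10·0 + 12·1 + 11·1 = 38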